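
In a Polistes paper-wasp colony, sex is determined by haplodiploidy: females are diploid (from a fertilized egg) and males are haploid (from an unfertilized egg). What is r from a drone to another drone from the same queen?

0.5

Haploid brothers each carry a random half of the queen's diploid genome, so on average they share half: r = 1/2.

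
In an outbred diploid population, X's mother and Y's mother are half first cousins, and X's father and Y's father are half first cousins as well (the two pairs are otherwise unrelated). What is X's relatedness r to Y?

0.03125

Independent pedigree routes through distinct common ancestors add.
X and Y are related in two ways: half second cousins through their mothers (r = 1/64) and half second cousins through their fathers (r = 1/64).
r = 1/64 + 1/64 = 0.03125.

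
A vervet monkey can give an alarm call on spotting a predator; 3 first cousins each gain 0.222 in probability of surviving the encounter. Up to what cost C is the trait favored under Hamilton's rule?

0.08325

r to a first cousin = 0.125 (first cousins share one grandparent pair — two paths of length 4: r = 2·(1/2)^4 = 1/8).
Hamilton's rule: n·r·B > C, so the trait is favored while C < n·r·B = 3·0.125·0.222 = 0.08325.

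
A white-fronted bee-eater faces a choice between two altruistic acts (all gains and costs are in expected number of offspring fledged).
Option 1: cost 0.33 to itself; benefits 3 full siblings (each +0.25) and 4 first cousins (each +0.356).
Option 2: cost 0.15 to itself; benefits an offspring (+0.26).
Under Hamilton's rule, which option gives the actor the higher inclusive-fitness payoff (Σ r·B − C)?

Option 1: r to a full sibling = 0.5.
Option 1: r to a first cousin = 0.125.
Option 1: Σ r·B − C = (3·0.5·0.25 + 4·0.125·0.356) − 0.33 = 0.223.
Option 2: r to an offspring = 0.5.
Option 2: Σ r·B − C = (1·0.5·0.26) − 0.15 = -0.02.
Option 1 has the higher net inclusive-fitness payoff.

Option 1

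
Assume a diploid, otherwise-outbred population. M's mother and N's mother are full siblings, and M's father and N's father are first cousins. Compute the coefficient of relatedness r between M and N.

Relatedness sums over independent paths through distinct common ancestors.
M and N are related in two ways: first cousins through their mothers (r = 1/8) and second cousins through their fathers (r = 1/32).
r = 1/8 + 1/32 = 0.15625.

0.15625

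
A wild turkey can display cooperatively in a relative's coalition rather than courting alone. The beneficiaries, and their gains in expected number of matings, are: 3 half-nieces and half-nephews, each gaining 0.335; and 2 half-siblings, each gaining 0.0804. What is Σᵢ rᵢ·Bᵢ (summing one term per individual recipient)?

r to a half-niece or half-nephew = 0.125 (half-aunt/uncle↔niece/nephew: one path of length 3: r = (1/2)^3 = 1/8).
r to a half-sibling = 1/4 (half-sibs share one parent — one path of length 2: r = (1/2)^2 = 1/4).
Summing one r·B term per recipient: 3·0.125·0.335 + 2·0.25·0.0804 = 0.165825.

0.165825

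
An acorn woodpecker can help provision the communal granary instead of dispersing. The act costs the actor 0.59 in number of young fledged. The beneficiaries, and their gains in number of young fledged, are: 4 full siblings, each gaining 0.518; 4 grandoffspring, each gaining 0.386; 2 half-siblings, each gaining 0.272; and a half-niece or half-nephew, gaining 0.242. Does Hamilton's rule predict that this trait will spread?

Hamilton's rule: the trait is favored when the sum of r·B over every recipient exceeds the actor's cost C.
r to a full sibling = 1/2 (full sibs share both parents — two paths of length 2: r = 2·(1/2)^2 = 1/2).
r to a grandoffspring = 0.25 (two parent–offspring links: r = (1/2)^2 = 1/4).
r to a half-sibling = 0.25 (half-sibs share one parent — one path of length 2: r = (1/2)^2 = 1/4).
r to a half-niece or half-nephew = 0.125 (half-aunt/uncle↔niece/nephew: one path of length 3: r = (1/2)^3 = 1/8).
Summing one r·B term per recipient: 4·0.5·0.518 + 4·0.25·0.386 + 2·0.25·0.272 + 1·0.125·0.242 = 1.58825.
1.58825 > 0.59: the indirect benefit exceeds the cost.

Yes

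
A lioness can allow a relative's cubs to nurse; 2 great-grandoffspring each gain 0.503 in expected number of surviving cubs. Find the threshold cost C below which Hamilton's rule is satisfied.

0.12575

r to a great-grandoffspring = 1/8 (three parent–offspring links: r = (1/2)^3 = 1/8).
Hamilton's rule: n·r·B > C, so the trait is favored while C < n·r·B = 2·0.125·0.503 = 0.12575.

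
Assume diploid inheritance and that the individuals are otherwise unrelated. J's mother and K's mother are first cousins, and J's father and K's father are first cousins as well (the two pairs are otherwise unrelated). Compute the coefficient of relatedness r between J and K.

Independent pedigree routes through distinct common ancestors add.
J and K are related in two ways: second cousins through their mothers (r = 1/32) and second cousins through their fathers (r = 1/32).
r = 1/32 + 1/32 = 0.0625.

0.0625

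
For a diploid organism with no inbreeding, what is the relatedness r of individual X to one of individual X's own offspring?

Each parent–offspring link contributes a factor of 1/2, and independent paths through distinct common ancestors add.
One parent–offspring link: r = (1/2)^1 = 1/2.

0.5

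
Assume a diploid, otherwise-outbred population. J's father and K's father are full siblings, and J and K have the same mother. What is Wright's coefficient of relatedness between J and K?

0.375

Wright's path rule: contributions from independent ancestry routes add.
J and K are related in two ways: first cousins through their fathers (r = 1/8) and half-sibs through their shared mother (r = 1/4).
r = 1/8 + 1/4 = 3/8 = 0.375.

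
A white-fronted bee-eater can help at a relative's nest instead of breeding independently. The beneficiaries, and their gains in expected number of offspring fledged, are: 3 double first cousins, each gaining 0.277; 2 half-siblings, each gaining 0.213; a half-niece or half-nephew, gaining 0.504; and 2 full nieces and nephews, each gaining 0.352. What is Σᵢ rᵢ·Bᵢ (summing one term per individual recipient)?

0.55325

r to a double first cousin = 0.25 (double first cousins share both grandparent pairs — four paths of length 4: r = 4·(1/2)^4 = 1/4).
r to a half-sibling = 0.25 (half-sibs share one parent — one path of length 2: r = (1/2)^2 = 1/4).
r to a half-niece or half-nephew = 1/8 (half-aunt/uncle↔niece/nephew: one path of length 3: r = (1/2)^3 = 1/8).
r to a full niece or nephew = 0.25 (full aunt/uncle↔niece/nephew: two paths of length 3 through the shared grandparent pair: r = 2·(1/2)^3 = 1/4).
Summing one r·B term per recipient: 3·0.25·0.277 + 2·0.25·0.213 + 1·0.125·0.504 + 2·0.25·0.352 = 0.55325.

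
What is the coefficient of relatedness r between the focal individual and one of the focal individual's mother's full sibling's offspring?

Each parent–offspring link contributes a factor of 1/2, and independent paths through distinct common ancestors add.
First cousins share one grandparent pair — two paths of length 4: r = 2·(1/2)^4 = 1/8.

0.125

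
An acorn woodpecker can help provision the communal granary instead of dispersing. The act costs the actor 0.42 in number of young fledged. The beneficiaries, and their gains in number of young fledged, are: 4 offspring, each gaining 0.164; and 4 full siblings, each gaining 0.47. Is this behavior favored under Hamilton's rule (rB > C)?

Hamilton's rule: the trait is favored when the sum of r·B over every recipient exceeds the actor's cost C.
r to an offspring = 0.5 (one parent–offspring link: r = (1/2)^1 = 1/2).
r to a full sibling = 1/2 (full sibs share both parents — two paths of length 2: r = 2·(1/2)^2 = 1/2).
Summing one r·B term per recipient: 4·0.5·0.164 + 4·0.5·0.47 = 1.268.
1.268 > 0.42: the indirect benefit exceeds the cost.

Yes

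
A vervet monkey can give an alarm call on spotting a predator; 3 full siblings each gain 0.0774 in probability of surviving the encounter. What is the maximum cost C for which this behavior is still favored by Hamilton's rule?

0.1161

r to a full sibling = 0.5 (full sibs share both parents — two paths of length 2: r = 2·(1/2)^2 = 1/2).
Hamilton's rule: n·r·B > C, so the trait is favored while C < n·r·B = 3·0.5·0.0774 = 0.1161.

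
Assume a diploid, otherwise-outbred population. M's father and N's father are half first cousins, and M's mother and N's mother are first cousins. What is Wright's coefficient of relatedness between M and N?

Wright's path rule: contributions from independent ancestry routes add.
M and N are related in two ways: half second cousins through their fathers (r = 1/64) and second cousins through their mothers (r = 1/32).
r = 1/64 + 1/32 = 3/64 = 0.046875.

0.046875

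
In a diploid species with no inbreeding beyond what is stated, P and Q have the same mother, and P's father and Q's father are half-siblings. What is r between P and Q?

Relatedness sums over independent paths through distinct common ancestors.
P and Q are related in two ways: half-sibs through their shared mother (r = 1/4) and half first cousins through their fathers (r = 1/16).
r = 1/4 + 1/16 = 5/16 = 0.3125.

0.3125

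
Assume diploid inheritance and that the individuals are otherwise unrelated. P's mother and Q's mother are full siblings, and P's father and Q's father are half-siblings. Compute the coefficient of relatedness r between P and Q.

With two independent routes of shared ancestry, r is the sum of the two contributions.
P and Q are related in two ways: first cousins through their mothers (r = 1/8) and half first cousins through their fathers (r = 1/16).
r = 1/8 + 1/16 = 0.1875.

0.1875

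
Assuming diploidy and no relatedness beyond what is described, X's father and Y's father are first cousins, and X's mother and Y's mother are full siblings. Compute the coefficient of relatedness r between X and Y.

Independent pedigree routes through distinct common ancestors add.
X and Y are related in two ways: second cousins through their fathers (r = 1/32) and first cousins through their mothers (r = 1/8).
r = 1/32 + 1/8 = 0.15625.

0.15625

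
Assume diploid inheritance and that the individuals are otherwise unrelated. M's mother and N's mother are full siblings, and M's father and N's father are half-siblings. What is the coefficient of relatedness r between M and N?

Wright's path rule: contributions from independent ancestry routes add.
M and N are related in two ways: first cousins through their mothers (r = 1/8) and half first cousins through their fathers (r = 1/16).
r = 1/8 + 1/16 = 3/16 = 0.1875.

0.1875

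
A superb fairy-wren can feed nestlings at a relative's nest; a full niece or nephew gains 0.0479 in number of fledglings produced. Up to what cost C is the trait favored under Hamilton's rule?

0.011975

r to a full niece or nephew = 0.25 (full aunt/uncle↔niece/nephew: two paths of length 3 through the shared grandparent pair: r = 2·(1/2)^3 = 1/4).
Hamilton's rule: n·r·B > C, so the trait is favored while C < n·r·B = 1·0.25·0.0479 = 0.011975.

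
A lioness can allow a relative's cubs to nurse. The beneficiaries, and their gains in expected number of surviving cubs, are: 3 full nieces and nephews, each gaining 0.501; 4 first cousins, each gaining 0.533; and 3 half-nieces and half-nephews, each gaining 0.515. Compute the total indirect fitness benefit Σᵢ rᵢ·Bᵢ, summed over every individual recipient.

r to a full niece or nephew = 0.25 (full aunt/uncle↔niece/nephew: two paths of length 3 through the shared grandparent pair: r = 2·(1/2)^3 = 1/4).
r to a first cousin = 1/8 (first cousins share one grandparent pair — two paths of length 4: r = 2·(1/2)^4 = 1/8).
r to a half-niece or half-nephew = 0.125 (half-aunt/uncle↔niece/nephew: one path of length 3: r = (1/2)^3 = 1/8).
Summing one r·B term per recipient: 3·0.25·0.501 + 4·0.125·0.533 + 3·0.125·0.515 = 0.835375.

0.835375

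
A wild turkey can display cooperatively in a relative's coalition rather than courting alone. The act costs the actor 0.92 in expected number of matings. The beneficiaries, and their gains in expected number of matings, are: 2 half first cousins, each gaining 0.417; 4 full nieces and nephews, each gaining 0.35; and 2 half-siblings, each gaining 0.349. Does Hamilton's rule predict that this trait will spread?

No

Hamilton's rule: the trait is favored when the sum of r·B over every recipient exceeds the actor's cost C.
r to a half first cousin = 0.0625 (half first cousins share one grandparent — one path of length 4: r = (1/2)^4 = 1/16).
r to a full niece or nephew = 1/4 (full aunt/uncle↔niece/nephew: two paths of length 3 through the shared grandparent pair: r = 2·(1/2)^3 = 1/4).
r to a half-sibling = 1/4 (half-sibs share one parent — one path of length 2: r = (1/2)^2 = 1/4).
Summing one r·B term per recipient: 2·0.0625·0.417 + 4·0.25·0.35 + 2·0.25·0.349 = 0.576625.
0.576625 < 0.92: the indirect benefit is less than the cost.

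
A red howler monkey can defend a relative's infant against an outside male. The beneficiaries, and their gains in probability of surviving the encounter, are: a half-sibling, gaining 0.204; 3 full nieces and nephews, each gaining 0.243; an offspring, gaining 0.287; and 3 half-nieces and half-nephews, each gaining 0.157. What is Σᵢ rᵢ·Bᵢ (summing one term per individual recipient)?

0.435625

r to a half-sibling = 0.25 (half-sibs share one parent — one path of length 2: r = (1/2)^2 = 1/4).
r to a full niece or nephew = 0.25 (full aunt/uncle↔niece/nephew: two paths of length 3 through the shared grandparent pair: r = 2·(1/2)^3 = 1/4).
r to an offspring = 1/2 (one parent–offspring link: r = (1/2)^1 = 1/2).
r to a half-niece or half-nephew = 1/8 (half-aunt/uncle↔niece/nephew: one path of length 3: r = (1/2)^3 = 1/8).
Summing one r·B term per recipient: 1·0.25·0.204 + 3·0.25·0.243 + 1·0.5·0.287 + 3·0.125·0.157 = 0.435625.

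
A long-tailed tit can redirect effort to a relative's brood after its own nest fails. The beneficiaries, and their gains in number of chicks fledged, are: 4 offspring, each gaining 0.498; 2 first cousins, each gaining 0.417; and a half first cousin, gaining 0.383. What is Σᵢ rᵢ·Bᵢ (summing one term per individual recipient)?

1.1241875

r to an offspring = 0.5 (one parent–offspring link: r = (1/2)^1 = 1/2).
r to a first cousin = 1/8 (first cousins share one grandparent pair — two paths of length 4: r = 2·(1/2)^4 = 1/8).
r to a half first cousin = 0.0625 (half first cousins share one grandparent — one path of length 4: r = (1/2)^4 = 1/16).
Summing one r·B term per recipient: 4·0.5·0.498 + 2·0.125·0.417 + 1·0.0625·0.383 = 1.1241875.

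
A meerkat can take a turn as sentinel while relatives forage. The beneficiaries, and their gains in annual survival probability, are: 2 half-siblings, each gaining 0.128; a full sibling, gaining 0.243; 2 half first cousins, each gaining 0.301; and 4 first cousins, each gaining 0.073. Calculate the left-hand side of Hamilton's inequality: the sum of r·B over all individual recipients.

0.259625

r to a half-sibling = 0.25 (half-sibs share one parent — one path of length 2: r = (1/2)^2 = 1/4).
r to a full sibling = 0.5 (full sibs share both parents — two paths of length 2: r = 2·(1/2)^2 = 1/2).
r to a half first cousin = 0.0625 (half first cousins share one grandparent — one path of length 4: r = (1/2)^4 = 1/16).
r to a first cousin = 0.125 (first cousins share one grandparent pair — two paths of length 4: r = 2·(1/2)^4 = 1/8).
Summing one r·B term per recipient: 2·0.25·0.128 + 1·0.5·0.243 + 2·0.0625·0.301 + 4·0.125·0.073 = 0.259625.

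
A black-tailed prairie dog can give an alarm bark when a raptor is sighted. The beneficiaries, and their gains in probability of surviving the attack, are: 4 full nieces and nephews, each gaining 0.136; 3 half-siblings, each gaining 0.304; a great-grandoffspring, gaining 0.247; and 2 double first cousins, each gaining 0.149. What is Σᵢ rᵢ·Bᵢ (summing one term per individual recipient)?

0.469375

r to a full niece or nephew = 1/4 (full aunt/uncle↔niece/nephew: two paths of length 3 through the shared grandparent pair: r = 2·(1/2)^3 = 1/4).
r to a half-sibling = 0.25 (half-sibs share one parent — one path of length 2: r = (1/2)^2 = 1/4).
r to a great-grandoffspring = 0.125 (three parent–offspring links: r = (1/2)^3 = 1/8).
r to a double first cousin = 1/4 (double first cousins share both grandparent pairs — four paths of length 4: r = 4·(1/2)^4 = 1/4).
Summing one r·B term per recipient: 4·0.25·0.136 + 3·0.25·0.304 + 1·0.125·0.247 + 2·0.25·0.149 = 0.469375.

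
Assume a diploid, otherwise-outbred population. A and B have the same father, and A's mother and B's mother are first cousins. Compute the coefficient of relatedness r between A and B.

0.28125

With two independent routes of shared ancestry, r is the sum of the two contributions.
A and B are related in two ways: half-sibs through their shared father (r = 1/4) and second cousins through their mothers (r = 1/32).
r = 1/4 + 1/32 = 0.28125.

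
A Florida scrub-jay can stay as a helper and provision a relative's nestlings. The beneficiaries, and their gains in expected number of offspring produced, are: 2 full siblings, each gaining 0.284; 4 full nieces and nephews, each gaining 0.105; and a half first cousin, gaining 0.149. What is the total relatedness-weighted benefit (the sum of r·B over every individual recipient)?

0.3983125

r to a full sibling = 1/2 (full sibs share both parents — two paths of length 2: r = 2·(1/2)^2 = 1/2).
r to a full niece or nephew = 0.25 (full aunt/uncle↔niece/nephew: two paths of length 3 through the shared grandparent pair: r = 2·(1/2)^3 = 1/4).
r to a half first cousin = 0.0625 (half first cousins share one grandparent — one path of length 4: r = (1/2)^4 = 1/16).
Summing one r·B term per recipient: 2·0.5·0.284 + 4·0.25·0.105 + 1·0.0625·0.149 = 0.3983125.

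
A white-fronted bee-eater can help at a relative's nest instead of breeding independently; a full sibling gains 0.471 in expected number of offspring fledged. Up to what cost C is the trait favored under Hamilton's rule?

r to a full sibling = 1/2 (full sibs share both parents — two paths of length 2: r = 2·(1/2)^2 = 1/2).
Hamilton's rule: n·r·B > C, so the trait is favored while C < n·r·B = 1·0.5·0.471 = 0.2355.

0.2355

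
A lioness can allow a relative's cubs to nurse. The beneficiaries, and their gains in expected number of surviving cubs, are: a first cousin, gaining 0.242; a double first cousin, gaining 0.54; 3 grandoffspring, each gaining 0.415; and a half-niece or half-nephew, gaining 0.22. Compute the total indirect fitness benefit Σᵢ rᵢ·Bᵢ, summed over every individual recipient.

r to a first cousin = 0.125 (first cousins share one grandparent pair — two paths of length 4: r = 2·(1/2)^4 = 1/8).
r to a double first cousin = 0.25 (double first cousins share both grandparent pairs — four paths of length 4: r = 4·(1/2)^4 = 1/4).
r to a grandoffspring = 0.25 (two parent–offspring links: r = (1/2)^2 = 1/4).
r to a half-niece or half-nephew = 0.125 (half-aunt/uncle↔niece/nephew: one path of length 3: r = (1/2)^3 = 1/8).
Summing one r·B term per recipient: 1·0.125·0.242 + 1·0.25·0.54 + 3·0.25·0.415 + 1·0.125·0.22 = 0.504.

0.504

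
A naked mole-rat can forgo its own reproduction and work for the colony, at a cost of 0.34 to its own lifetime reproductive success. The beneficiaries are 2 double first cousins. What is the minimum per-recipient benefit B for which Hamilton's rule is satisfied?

0.68

r to a double first cousin = 1/4 (double first cousins share both grandparent pairs — four paths of length 4: r = 4·(1/2)^4 = 1/4).
Hamilton's rule with n recipients of equal r: n·r·B > C, so B > C/(n·r) = 0.34/(2·0.25) = 0.68.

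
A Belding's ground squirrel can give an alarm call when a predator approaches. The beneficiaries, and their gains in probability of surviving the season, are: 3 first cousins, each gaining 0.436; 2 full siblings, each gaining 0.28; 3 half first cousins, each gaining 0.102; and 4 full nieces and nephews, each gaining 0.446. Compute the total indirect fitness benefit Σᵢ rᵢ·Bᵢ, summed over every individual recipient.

r to a first cousin = 0.125 (first cousins share one grandparent pair — two paths of length 4: r = 2·(1/2)^4 = 1/8).
r to a full sibling = 1/2 (full sibs share both parents — two paths of length 2: r = 2·(1/2)^2 = 1/2).
r to a half first cousin = 1/16 (half first cousins share one grandparent — one path of length 4: r = (1/2)^4 = 1/16).
r to a full niece or nephew = 1/4 (full aunt/uncle↔niece/nephew: two paths of length 3 through the shared grandparent pair: r = 2·(1/2)^3 = 1/4).
Summing one r·B term per recipient: 3·0.125·0.436 + 2·0.5·0.28 + 3·0.0625·0.102 + 4·0.25·0.446 = 0.908625.

0.908625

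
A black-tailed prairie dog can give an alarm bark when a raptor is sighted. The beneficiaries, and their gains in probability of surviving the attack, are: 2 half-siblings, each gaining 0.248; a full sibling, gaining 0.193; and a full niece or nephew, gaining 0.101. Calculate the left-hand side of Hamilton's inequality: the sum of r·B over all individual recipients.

r to a half-sibling = 1/4 (half-sibs share one parent — one path of length 2: r = (1/2)^2 = 1/4).
r to a full sibling = 0.5 (full sibs share both parents — two paths of length 2: r = 2·(1/2)^2 = 1/2).
r to a full niece or nephew = 0.25 (full aunt/uncle↔niece/nephew: two paths of length 3 through the shared grandparent pair: r = 2·(1/2)^3 = 1/4).
Summing one r·B term per recipient: 2·0.25·0.248 + 1·0.5·0.193 + 1·0.25·0.101 = 0.24575.

0.24575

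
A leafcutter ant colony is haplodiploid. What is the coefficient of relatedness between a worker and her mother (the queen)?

0.5

One meiotic link between diploid queen and diploid daughter: r = 1/2.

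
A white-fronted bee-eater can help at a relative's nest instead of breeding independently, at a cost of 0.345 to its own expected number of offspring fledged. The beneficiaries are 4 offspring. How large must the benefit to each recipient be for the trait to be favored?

r to an offspring = 0.5 (one parent–offspring link: r = (1/2)^1 = 1/2).
Hamilton's rule with n recipients of equal r: n·r·B > C, so B > C/(n·r) = 0.345/(4·0.5) = 0.1725.

0.1725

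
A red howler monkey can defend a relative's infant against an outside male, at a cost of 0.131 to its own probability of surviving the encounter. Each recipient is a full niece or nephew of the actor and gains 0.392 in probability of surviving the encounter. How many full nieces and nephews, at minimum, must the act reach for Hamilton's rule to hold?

r to a full niece or nephew = 1/4 (full aunt/uncle↔niece/nephew: two paths of length 3 through the shared grandparent pair: r = 2·(1/2)^3 = 1/4).
Hamilton's rule: n·r·B > C  ⇒  n > C/(r·B) = 0.131/(0.25·0.392) = 1.337.
The smallest integer exceeding 1.337 is 2.

2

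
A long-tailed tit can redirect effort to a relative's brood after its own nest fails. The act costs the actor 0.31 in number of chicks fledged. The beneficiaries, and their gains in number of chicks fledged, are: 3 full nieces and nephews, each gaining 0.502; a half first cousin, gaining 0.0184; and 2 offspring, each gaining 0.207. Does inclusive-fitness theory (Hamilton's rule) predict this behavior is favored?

Yes

Hamilton's rule: the trait is favored when the sum of r·B over every recipient exceeds the actor's cost C.
r to a full niece or nephew = 1/4 (full aunt/uncle↔niece/nephew: two paths of length 3 through the shared grandparent pair: r = 2·(1/2)^3 = 1/4).
r to a half first cousin = 0.0625 (half first cousins share one grandparent — one path of length 4: r = (1/2)^4 = 1/16).
r to an offspring = 0.5 (one parent–offspring link: r = (1/2)^1 = 1/2).
Summing one r·B term per recipient: 3·0.25·0.502 + 1·0.0625·0.0184 + 2·0.5·0.207 = 0.58465.
0.58465 > 0.31: the indirect benefit exceeds the cost.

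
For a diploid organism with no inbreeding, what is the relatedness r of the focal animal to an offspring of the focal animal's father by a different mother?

0.25

Each parent–offspring link contributes a factor of 1/2, and independent paths through distinct common ancestors add.
Half-sibs share one parent — one path of length 2: r = (1/2)^2 = 1/4.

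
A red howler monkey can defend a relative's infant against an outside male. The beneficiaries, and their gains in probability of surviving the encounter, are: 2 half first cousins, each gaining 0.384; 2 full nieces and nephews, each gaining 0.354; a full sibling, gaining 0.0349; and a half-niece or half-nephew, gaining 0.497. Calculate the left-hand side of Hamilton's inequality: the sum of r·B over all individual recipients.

r to a half first cousin = 1/16 (half first cousins share one grandparent — one path of length 4: r = (1/2)^4 = 1/16).
r to a full niece or nephew = 0.25 (full aunt/uncle↔niece/nephew: two paths of length 3 through the shared grandparent pair: r = 2·(1/2)^3 = 1/4).
r to a full sibling = 0.5 (full sibs share both parents — two paths of length 2: r = 2·(1/2)^2 = 1/2).
r to a half-niece or half-nephew = 1/8 (half-aunt/uncle↔niece/nephew: one path of length 3: r = (1/2)^3 = 1/8).
Summing one r·B term per recipient: 2·0.0625·0.384 + 2·0.25·0.354 + 1·0.5·0.0349 + 1·0.125·0.497 = 0.304575.

0.304575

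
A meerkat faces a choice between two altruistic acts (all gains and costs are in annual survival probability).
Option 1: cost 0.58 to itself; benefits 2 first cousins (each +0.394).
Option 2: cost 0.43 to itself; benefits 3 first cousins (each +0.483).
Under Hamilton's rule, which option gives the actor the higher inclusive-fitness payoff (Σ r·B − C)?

Option 2

Option 1: r to a first cousin = 0.125.
Option 1: Σ r·B − C = (2·0.125·0.394) − 0.58 = -0.4815.
Option 2: r to a first cousin = 0.125.
Option 2: Σ r·B − C = (3·0.125·0.483) − 0.43 = -0.248875.
Option 2 has the higher net inclusive-fitness payoff.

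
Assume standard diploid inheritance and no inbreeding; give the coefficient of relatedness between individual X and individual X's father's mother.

Each parent–offspring link contributes a factor of 1/2, and independent paths through distinct common ancestors add.
Two parent–offspring links: r = (1/2)^2 = 1/4.

0.25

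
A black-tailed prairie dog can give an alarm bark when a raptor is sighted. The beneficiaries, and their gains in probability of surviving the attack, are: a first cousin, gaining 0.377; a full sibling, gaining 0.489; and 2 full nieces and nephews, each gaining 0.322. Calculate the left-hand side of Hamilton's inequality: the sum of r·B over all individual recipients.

r to a first cousin = 0.125 (first cousins share one grandparent pair — two paths of length 4: r = 2·(1/2)^4 = 1/8).
r to a full sibling = 0.5 (full sibs share both parents — two paths of length 2: r = 2·(1/2)^2 = 1/2).
r to a full niece or nephew = 0.25 (full aunt/uncle↔niece/nephew: two paths of length 3 through the shared grandparent pair: r = 2·(1/2)^3 = 1/4).
Summing one r·B term per recipient: 1·0.125·0.377 + 1·0.5·0.489 + 2·0.25·0.322 = 0.452625.

0.452625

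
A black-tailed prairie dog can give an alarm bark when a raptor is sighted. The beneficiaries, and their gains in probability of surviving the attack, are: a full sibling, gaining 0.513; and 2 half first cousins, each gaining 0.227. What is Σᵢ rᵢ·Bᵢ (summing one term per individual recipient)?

0.284875

r to a full sibling = 0.5 (full sibs share both parents — two paths of length 2: r = 2·(1/2)^2 = 1/2).
r to a half first cousin = 1/16 (half first cousins share one grandparent — one path of length 4: r = (1/2)^4 = 1/16).
Summing one r·B term per recipient: 1·0.5·0.513 + 2·0.0625·0.227 = 0.284875.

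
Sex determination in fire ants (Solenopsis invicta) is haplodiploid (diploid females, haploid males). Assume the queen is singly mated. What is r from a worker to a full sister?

Haplodiploid full sisters inherit their father's entire haploid genome identically (contributing 1/2) and on average half of their mother's contribution (1/2 · 1/2 = 1/4); r = 1/2 + 1/4 = 3/4.

0.75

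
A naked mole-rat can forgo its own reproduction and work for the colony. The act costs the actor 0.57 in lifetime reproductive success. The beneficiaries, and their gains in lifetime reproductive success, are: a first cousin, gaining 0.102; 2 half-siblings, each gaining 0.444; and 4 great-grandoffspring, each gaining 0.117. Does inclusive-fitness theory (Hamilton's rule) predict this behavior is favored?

No

Hamilton's rule: the trait is favored when the sum of r·B over every recipient exceeds the actor's cost C.
r to a first cousin = 1/8 (first cousins share one grandparent pair — two paths of length 4: r = 2·(1/2)^4 = 1/8).
r to a half-sibling = 0.25 (half-sibs share one parent — one path of length 2: r = (1/2)^2 = 1/4).
r to a great-grandoffspring = 1/8 (three parent–offspring links: r = (1/2)^3 = 1/8).
Summing one r·B term per recipient: 1·0.125·0.102 + 2·0.25·0.444 + 4·0.125·0.117 = 0.29325.
0.29325 < 0.57: the indirect benefit is less than the cost.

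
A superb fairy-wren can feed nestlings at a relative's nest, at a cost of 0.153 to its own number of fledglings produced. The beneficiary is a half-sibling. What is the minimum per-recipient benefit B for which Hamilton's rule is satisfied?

r to a half-sibling = 1/4 (half-sibs share one parent — one path of length 2: r = (1/2)^2 = 1/4).
Hamilton's rule with n recipients of equal r: n·r·B > C, so B > C/(n·r) = 0.153/(1·0.25) = 0.612.

0.612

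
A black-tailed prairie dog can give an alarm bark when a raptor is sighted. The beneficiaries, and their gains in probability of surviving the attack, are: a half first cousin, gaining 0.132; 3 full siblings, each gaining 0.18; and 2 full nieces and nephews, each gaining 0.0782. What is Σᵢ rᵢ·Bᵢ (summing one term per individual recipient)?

0.31735

r to a half first cousin = 0.0625 (half first cousins share one grandparent — one path of length 4: r = (1/2)^4 = 1/16).
r to a full sibling = 0.5 (full sibs share both parents — two paths of length 2: r = 2·(1/2)^2 = 1/2).
r to a full niece or nephew = 0.25 (full aunt/uncle↔niece/nephew: two paths of length 3 through the shared grandparent pair: r = 2·(1/2)^3 = 1/4).
Summing one r·B term per recipient: 1·0.0625·0.132 + 3·0.5·0.18 + 2·0.25·0.0782 = 0.31735.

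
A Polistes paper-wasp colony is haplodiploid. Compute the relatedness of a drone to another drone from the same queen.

Haploid brothers each carry a random half of the queen's diploid genome, so on average they share half: r = 1/2.

0.5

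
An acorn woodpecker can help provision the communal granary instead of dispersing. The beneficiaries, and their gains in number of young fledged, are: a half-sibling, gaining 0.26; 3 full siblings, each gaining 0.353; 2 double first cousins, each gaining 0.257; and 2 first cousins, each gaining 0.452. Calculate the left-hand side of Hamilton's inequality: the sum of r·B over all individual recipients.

r to a half-sibling = 1/4 (half-sibs share one parent — one path of length 2: r = (1/2)^2 = 1/4).
r to a full sibling = 1/2 (full sibs share both parents — two paths of length 2: r = 2·(1/2)^2 = 1/2).
r to a double first cousin = 0.25 (double first cousins share both grandparent pairs — four paths of length 4: r = 4·(1/2)^4 = 1/4).
r to a first cousin = 0.125 (first cousins share one grandparent pair — two paths of length 4: r = 2·(1/2)^4 = 1/8).
Summing one r·B term per recipient: 1·0.25·0.26 + 3·0.5·0.353 + 2·0.25·0.257 + 2·0.125·0.452 = 0.836.

0.836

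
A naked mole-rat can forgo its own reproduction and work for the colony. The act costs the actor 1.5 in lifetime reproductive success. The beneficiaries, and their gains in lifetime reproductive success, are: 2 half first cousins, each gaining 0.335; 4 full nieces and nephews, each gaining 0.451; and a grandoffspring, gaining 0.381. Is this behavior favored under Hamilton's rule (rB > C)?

Hamilton's rule: the trait is favored when the sum of r·B over every recipient exceeds the actor's cost C.
r to a half first cousin = 0.0625 (half first cousins share one grandparent — one path of length 4: r = (1/2)^4 = 1/16).
r to a full niece or nephew = 0.25 (full aunt/uncle↔niece/nephew: two paths of length 3 through the shared grandparent pair: r = 2·(1/2)^3 = 1/4).
r to a grandoffspring = 1/4 (two parent–offspring links: r = (1/2)^2 = 1/4).
Summing one r·B term per recipient: 2·0.0625·0.335 + 4·0.25·0.451 + 1·0.25·0.381 = 0.588125.
0.588125 < 1.5: the indirect benefit is less than the cost.

No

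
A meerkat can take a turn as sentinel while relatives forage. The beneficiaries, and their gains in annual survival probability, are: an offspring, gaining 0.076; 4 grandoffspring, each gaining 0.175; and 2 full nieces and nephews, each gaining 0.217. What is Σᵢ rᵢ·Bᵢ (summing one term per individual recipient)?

r to an offspring = 0.5 (one parent–offspring link: r = (1/2)^1 = 1/2).
r to a grandoffspring = 1/4 (two parent–offspring links: r = (1/2)^2 = 1/4).
r to a full niece or nephew = 1/4 (full aunt/uncle↔niece/nephew: two paths of length 3 through the shared grandparent pair: r = 2·(1/2)^3 = 1/4).
Summing one r·B term per recipient: 1·0.5·0.076 + 4·0.25·0.175 + 2·0.25·0.217 = 0.3215.

0.3215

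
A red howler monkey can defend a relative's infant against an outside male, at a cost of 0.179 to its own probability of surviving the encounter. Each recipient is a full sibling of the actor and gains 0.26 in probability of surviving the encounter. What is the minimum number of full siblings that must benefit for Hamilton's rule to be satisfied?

2

r to a full sibling = 0.5 (full sibs share both parents — two paths of length 2: r = 2·(1/2)^2 = 1/2).
Hamilton's rule: n·r·B > C  ⇒  n > C/(r·B) = 0.179/(0.5·0.26) = 1.377.
The smallest integer exceeding 1.377 is 2.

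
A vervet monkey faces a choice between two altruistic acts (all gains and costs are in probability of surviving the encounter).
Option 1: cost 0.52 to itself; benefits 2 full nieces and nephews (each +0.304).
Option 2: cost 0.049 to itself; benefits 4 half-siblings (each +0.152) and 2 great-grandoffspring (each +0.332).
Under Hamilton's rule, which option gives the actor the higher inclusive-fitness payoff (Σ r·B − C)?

Option 2

Option 1: r to a full niece or nephew = 0.25.
Option 1: Σ r·B − C = (2·0.25·0.304) − 0.52 = -0.368.
Option 2: r to a half-sibling = 0.25.
Option 2: r to a great-grandoffspring = 0.125.
Option 2: Σ r·B − C = (4·0.25·0.152 + 2·0.125·0.332) − 0.049 = 0.186.
Option 2 has the higher net inclusive-fitness payoff.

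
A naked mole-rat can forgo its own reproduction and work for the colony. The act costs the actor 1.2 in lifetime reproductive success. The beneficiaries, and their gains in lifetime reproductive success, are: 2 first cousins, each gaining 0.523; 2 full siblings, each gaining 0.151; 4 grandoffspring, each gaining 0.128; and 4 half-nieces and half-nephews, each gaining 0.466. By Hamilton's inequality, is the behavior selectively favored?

No

Hamilton's rule: the trait is favored when the sum of r·B over every recipient exceeds the actor's cost C.
r to a first cousin = 1/8 (first cousins share one grandparent pair — two paths of length 4: r = 2·(1/2)^4 = 1/8).
r to a full sibling = 1/2 (full sibs share both parents — two paths of length 2: r = 2·(1/2)^2 = 1/2).
r to a grandoffspring = 0.25 (two parent–offspring links: r = (1/2)^2 = 1/4).
r to a half-niece or half-nephew = 0.125 (half-aunt/uncle↔niece/nephew: one path of length 3: r = (1/2)^3 = 1/8).
Summing one r·B term per recipient: 2·0.125·0.523 + 2·0.5·0.151 + 4·0.25·0.128 + 4·0.125·0.466 = 0.64275.
0.64275 < 1.2: the indirect benefit is less than the cost.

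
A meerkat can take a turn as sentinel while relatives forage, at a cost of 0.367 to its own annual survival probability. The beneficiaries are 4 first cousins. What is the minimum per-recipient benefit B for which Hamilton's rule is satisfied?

0.734

r to a first cousin = 1/8 (first cousins share one grandparent pair — two paths of length 4: r = 2·(1/2)^4 = 1/8).
Hamilton's rule with n recipients of equal r: n·r·B > C, so B > C/(n·r) = 0.367/(4·0.125) = 0.734.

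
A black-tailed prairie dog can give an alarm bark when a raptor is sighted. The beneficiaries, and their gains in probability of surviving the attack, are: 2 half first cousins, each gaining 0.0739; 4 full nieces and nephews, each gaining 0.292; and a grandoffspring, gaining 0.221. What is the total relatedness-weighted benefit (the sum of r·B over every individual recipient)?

0.3564875

r to a half first cousin = 1/16 (half first cousins share one grandparent — one path of length 4: r = (1/2)^4 = 1/16).
r to a full niece or nephew = 0.25 (full aunt/uncle↔niece/nephew: two paths of length 3 through the shared grandparent pair: r = 2·(1/2)^3 = 1/4).
r to a grandoffspring = 0.25 (two parent–offspring links: r = (1/2)^2 = 1/4).
Summing one r·B term per recipient: 2·0.0625·0.0739 + 4·0.25·0.292 + 1·0.25·0.221 = 0.3564875.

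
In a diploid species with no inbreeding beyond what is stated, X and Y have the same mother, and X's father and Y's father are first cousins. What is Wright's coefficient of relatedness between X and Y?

0.28125

Relatedness sums over independent paths through distinct common ancestors.
X and Y are related in two ways: half-sibs through their shared mother (r = 1/4) and second cousins through their fathers (r = 1/32).
r = 1/4 + 1/32 = 9/32 = 0.28125.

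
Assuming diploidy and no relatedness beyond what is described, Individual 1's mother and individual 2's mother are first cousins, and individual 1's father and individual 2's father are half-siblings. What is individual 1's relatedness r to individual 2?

0.09375

Wright's path rule: contributions from independent ancestry routes add.
Individual 1 and individual 2 are related in two ways: second cousins through their mothers (r = 1/32) and half first cousins through their fathers (r = 1/16).
r = 1/32 + 1/16 = 0.09375.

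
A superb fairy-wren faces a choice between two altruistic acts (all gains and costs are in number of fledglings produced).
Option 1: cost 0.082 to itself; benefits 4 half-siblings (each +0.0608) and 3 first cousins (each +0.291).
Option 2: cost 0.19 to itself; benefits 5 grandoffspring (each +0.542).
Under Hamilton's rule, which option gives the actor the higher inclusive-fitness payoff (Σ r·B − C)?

Option 1: r to a half-sibling = 0.25.
Option 1: r to a first cousin = 0.125.
Option 1: Σ r·B − C = (4·0.25·0.0608 + 3·0.125·0.291) − 0.082 = 0.087925.
Option 2: r to a grandoffspring = 0.25.
Option 2: Σ r·B − C = (5·0.25·0.542) − 0.19 = 0.4875.
Option 2 has the higher net inclusive-fitness payoff.

Option 2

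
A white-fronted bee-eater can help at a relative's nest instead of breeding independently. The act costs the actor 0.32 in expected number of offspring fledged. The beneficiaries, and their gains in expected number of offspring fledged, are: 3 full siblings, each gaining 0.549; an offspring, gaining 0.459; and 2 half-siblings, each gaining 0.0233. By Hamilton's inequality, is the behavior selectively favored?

Hamilton's rule: the trait is favored when the sum of r·B over every recipient exceeds the actor's cost C.
r to a full sibling = 0.5 (full sibs share both parents — two paths of length 2: r = 2·(1/2)^2 = 1/2).
r to an offspring = 1/2 (one parent–offspring link: r = (1/2)^1 = 1/2).
r to a half-sibling = 1/4 (half-sibs share one parent — one path of length 2: r = (1/2)^2 = 1/4).
Summing one r·B term per recipient: 3·0.5·0.549 + 1·0.5·0.459 + 2·0.25·0.0233 = 1.06465.
1.06465 > 0.32: the indirect benefit exceeds the cost.

Yes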